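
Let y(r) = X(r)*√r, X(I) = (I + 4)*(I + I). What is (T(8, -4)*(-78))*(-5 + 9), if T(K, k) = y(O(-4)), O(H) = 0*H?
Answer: 0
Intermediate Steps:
X(I) = 2*I*(4 + I) (X(I) = (4 + I)*(2*I) = 2*I*(4 + I))
O(H) = 0
y(r) = 2*r^(3/2)*(4 + r) (y(r) = (2*r*(4 + r))*√r = 2*r^(3/2)*(4 + r))
T(K, k) = 0 (T(K, k) = 2*0^(3/2)*(4 + 0) = 2*0*4 = 0)
(T(8, -4)*(-78))*(-5 + 9) = (0*(-78))*(-5 + 9) = 0*4 = 0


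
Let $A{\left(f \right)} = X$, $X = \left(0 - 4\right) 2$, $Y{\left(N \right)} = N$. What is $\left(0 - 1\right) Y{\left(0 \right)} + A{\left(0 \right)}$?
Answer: $-8$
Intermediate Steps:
$X = -8$ ($X = \left(-4\right) 2 = -8$)
$A{\left(f \right)} = -8$
$\left(0 - 1\right) Y{\left(0 \right)} + A{\left(0 \right)} = \left(0 - 1\right) 0 - 8 = \left(-1\right) 0 - 8 = 0 - 8 = -8$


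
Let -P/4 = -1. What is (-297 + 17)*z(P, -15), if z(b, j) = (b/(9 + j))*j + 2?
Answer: -3360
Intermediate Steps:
P = 4 (P = -4*(-1) = 4)
z(b, j) = 2 + b*j/(9 + j) (z(b, j) = (b/(9 + j))*j + 2 = b*j/(9 + j) + 2 = 2 + b*j/(9 + j))
(-297 + 17)*z(P, -15) = (-297 + 17)*((18 + 2*(-15) + 4*(-15))/(9 - 15)) = -280*(18 - 30 - 60)/(-6) = -(-140)*(-72)/3 = -280*12 = -3360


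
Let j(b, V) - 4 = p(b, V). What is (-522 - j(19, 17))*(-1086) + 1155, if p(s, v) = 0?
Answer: 572391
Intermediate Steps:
j(b, V) = 4 (j(b, V) = 4 + 0 = 4)
(-522 - j(19, 17))*(-1086) + 1155 = (-522 - 1*4)*(-1086) + 1155 = (-522 - 4)*(-1086) + 1155 = -526*(-1086) + 1155 = 571236 + 1155 = 572391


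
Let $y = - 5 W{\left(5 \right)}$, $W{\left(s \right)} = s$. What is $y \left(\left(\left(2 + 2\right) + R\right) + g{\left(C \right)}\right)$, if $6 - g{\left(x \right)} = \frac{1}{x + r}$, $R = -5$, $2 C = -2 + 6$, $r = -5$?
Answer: $- \frac{400}{3} \approx -133.33$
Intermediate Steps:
$C = 2$ ($C = \frac{-2 + 6}{2} = \frac{1}{2} \cdot 4 = 2$)
$y = -25$ ($y = \left(-5\right) 5 = -25$)
$g{\left(x \right)} = 6 - \frac{1}{-5 + x}$ ($g{\left(x \right)} = 6 - \frac{1}{x - 5} = 6 - \frac{1}{-5 + x}$)
$y \left(\left(\left(2 + 2\right) + R\right) + g{\left(C \right)}\right) = - 25 \left(\left(\left(2 + 2\right) - 5\right) + \frac{-31 + 6 \cdot 2}{-5 + 2}\right) = - 25 \left(\left(4 - 5\right) + \frac{-31 + 12}{-3}\right) = - 25 \left(-1 - - \frac{19}{3}\right) = - 25 \left(-1 + \frac{19}{3}\right) = \left(-25\right) \frac{16}{3} = - \frac{400}{3}$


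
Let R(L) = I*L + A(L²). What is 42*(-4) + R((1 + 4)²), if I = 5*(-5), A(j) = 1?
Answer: -792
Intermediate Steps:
I = -25
R(L) = 1 - 25*L (R(L) = -25*L + 1 = 1 - 25*L)
42*(-4) + R((1 + 4)²) = 42*(-4) + (1 - 25*(1 + 4)²) = -168 + (1 - 25*5²) = -168 + (1 - 25*25) = -168 + (1 - 625) = -168 - 624 = -792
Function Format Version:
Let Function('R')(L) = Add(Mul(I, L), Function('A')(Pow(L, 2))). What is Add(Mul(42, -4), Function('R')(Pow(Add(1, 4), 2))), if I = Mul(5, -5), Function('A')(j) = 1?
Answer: -792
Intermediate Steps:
I = -25
Function('R')(L) = Add(1, Mul(-25, L)) (Function('R')(L) = Add(Mul(-25, L), 1) = Add(1, Mul(-25, L)))
Add(Mul(42, -4), Function('R')(Pow(Add(1, 4), 2))) = Add(Mul(42, -4), Add(1, Mul(-25, Pow(Add(1, 4), 2)))) = Add(-168, Add(1, Mul(-25, Pow(5, 2)))) = Add(-168, Add(1, Mul(-25, 25))) = Add(-168, Add(1, -625)) = Add(-168, -624) = -792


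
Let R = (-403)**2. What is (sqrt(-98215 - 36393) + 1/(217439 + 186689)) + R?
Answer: 65634024353/404128 + 4*I*sqrt(8413) ≈ 1.6241e+5 + 366.89*I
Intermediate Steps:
R = 162409
(sqrt(-98215 - 36393) + 1/(217439 + 186689)) + R = (sqrt(-98215 - 36393) + 1/(217439 + 186689)) + 162409 = (sqrt(-134608) + 1/404128) + 162409 = (4*I*sqrt(8413) + 1/404128) + 162409 = (1/404128 + 4*I*sqrt(8413)) + 162409 = 65634024353/404128 + 4*I*sqrt(8413)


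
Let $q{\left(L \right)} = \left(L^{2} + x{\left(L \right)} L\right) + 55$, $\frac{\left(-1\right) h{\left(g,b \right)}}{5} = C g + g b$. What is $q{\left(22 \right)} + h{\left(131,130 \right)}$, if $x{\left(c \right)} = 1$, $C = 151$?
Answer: $-183494$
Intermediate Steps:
$h{\left(g,b \right)} = - 755 g - 5 b g$ ($h{\left(g,b \right)} = - 5 \left(151 g + g b\right) = - 5 \left(151 g + b g\right) = - 755 g - 5 b g$)
$q{\left(L \right)} = 55 + L + L^{2}$ ($q{\left(L \right)} = \left(L^{2} + 1 L\right) + 55 = \left(L^{2} + L\right) + 55 = \left(L + L^{2}\right) + 55 = 55 + L + L^{2}$)
$q{\left(22 \right)} + h{\left(131,130 \right)} = \left(55 + 22 + 22^{2}\right) - 655 \left(151 + 130\right) = \left(55 + 22 + 484\right) - 655 \cdot 281 = 561 - 184055 = -183494$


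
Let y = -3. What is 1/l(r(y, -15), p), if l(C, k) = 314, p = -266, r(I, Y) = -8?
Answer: 1/314 ≈ 0.0031847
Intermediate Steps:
1/l(r(y, -15), p) = 1/314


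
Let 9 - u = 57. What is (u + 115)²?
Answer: 4489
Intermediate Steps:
u = -48 (u = 9 - 1*57 = 9 - 57 = -48)
(u + 115)² = (-48 + 115)² = 67² = 4489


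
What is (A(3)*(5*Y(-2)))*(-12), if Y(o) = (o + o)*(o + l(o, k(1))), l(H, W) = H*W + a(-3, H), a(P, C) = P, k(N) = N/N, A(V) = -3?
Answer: 5040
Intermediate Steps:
k(N) = 1
l(H, W) = -3 + H*W (l(H, W) = H*W - 3 = -3 + H*W)
Y(o) = 2*o*(-3 + 2*o) (Y(o) = (o + o)*(o + (-3 + o*1)) = (2*o)*(o + (-3 + o)) = (2*o)*(-3 + 2*o) = 2*o*(-3 + 2*o))
(A(3)*(5*Y(-2)))*(-12) = -15*2*(-2)*(-3 + 2*(-2))*(-12) = -15*2*(-2)*(-3 - 4)*(-12) = -15*2*(-2)*(-7)*(-12) = -15*28*(-12) = -3*140*(-12) = -420*(-12) = 5040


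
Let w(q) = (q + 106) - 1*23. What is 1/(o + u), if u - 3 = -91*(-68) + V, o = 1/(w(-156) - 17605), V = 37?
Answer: 17678/110098583 ≈ 0.00016057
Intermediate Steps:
w(q) = 83 + q (w(q) = (106 + q) - 23 = 83 + q)
o = -1/17678 (o = 1/((83 - 156) - 17605) = 1/(-73 - 17605) = 1/(-17678) = -1/17678 ≈ -5.6567e-5)
u = 6228 (u = 3 + (-91*(-68) + 37) = 3 + (6188 + 37) = 3 + 6225 = 6228)
1/(o + u) = 1/(-1/17678 + 6228) = 1/(110098583/17678) = 17678/110098583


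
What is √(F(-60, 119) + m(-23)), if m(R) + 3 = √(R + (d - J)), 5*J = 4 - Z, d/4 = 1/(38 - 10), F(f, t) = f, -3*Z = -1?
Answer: √(-694575 + 105*I*√260085)/105 ≈ 0.30574 + 7.9431*I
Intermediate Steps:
Z = ⅓ (Z = -⅓*(-1) = ⅓ ≈ 0.33333)
d = ⅐ (d = 4/(38 - 10) = 4/28 = 4*(1/28) = ⅐ ≈ 0.14286)
J = 11/15 (J = (4 - 1*⅓)/5 = (4 - ⅓)/5 = (⅕)*(11/3) = 11/15 ≈ 0.73333)
m(R) = -3 + √(-62/105 + R) (m(R) = -3 + √(R + (⅐ - 1*11/15)) = -3 + √(R + (⅐ - 11/15)) = -3 + √(R - 62/105) = -3 + √(-62/105 + R))
√(F(-60, 119) + m(-23)) = √(-60 + (-3 + √(-6510 + 11025*(-23))/105)) = √(-60 + (-3 + √(-6510 - 253575)/105)) = √(-60 + (-3 + √(-260085)/105)) = √(-60 + (-3 + (I*√260085)/105)) = √(-60 + (-3 + I*√260085/105)) = √(-63 + I*√260085/105)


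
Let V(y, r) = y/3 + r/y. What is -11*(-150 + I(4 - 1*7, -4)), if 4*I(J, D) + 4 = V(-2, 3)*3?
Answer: 13431/8 ≈ 1678.9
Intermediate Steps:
V(y, r) = y/3 + r/y (V(y, r) = y*(1/3) + r/y = y/3 + r/y)
I(J, D) = -21/8 (I(J, D) = -1 + (((1/3)*(-2) + 3/(-2))*3)/4 = -1 + ((-2/3 + 3*(-1/2))*3)/4 = -1 + ((-2/3 - 3/2)*3)/4 = -1 + (-13/6*3)/4 = -1 + (1/4)*(-13/2) = -1 - 13/8 = -21/8)
-11*(-150 + I(4 - 1*7, -4)) = -11*(-150 - 21/8) = -11*(-1221/8) = 13431/8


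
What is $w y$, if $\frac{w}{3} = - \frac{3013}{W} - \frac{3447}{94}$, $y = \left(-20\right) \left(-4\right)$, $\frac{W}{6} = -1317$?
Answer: $- \frac{539099440}{61899} \approx -8709.3$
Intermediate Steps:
$W = -7902$ ($W = 6 \left(-1317\right) = -7902$)
$y = 80$
$w = - \frac{6738743}{61899}$ ($w = 3 \left(- \frac{3013}{-7902} - \frac{3447}{94}\right) = 3 \left(\left(-3013\right) \left(- \frac{1}{7902}\right) - \frac{3447}{94}\right) = 3 \left(\frac{3013}{7902} - \frac{3447}{94}\right) = 3 \left(- \frac{6738743}{185697}\right) = - \frac{6738743}{61899} \approx -108.87$)
$w y = \left(- \frac{6738743}{61899}\right) 80 = - \frac{539099440}{61899}$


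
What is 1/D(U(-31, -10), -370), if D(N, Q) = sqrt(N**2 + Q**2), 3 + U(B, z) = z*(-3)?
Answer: sqrt(137629)/137629 ≈ 0.0026955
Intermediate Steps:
U(B, z) = -3 - 3*z (U(B, z) = -3 + z*(-3) = -3 - 3*z)
1/D(U(-31, -10), -370) = 1/(sqrt((-3 - 3*(-10))**2 + (-370)**2)) = 1/(sqrt((-3 + 30)**2 + 136900)) = 1/(sqrt(27**2 + 136900)) = 1/(sqrt(729 + 136900)) = 1/(sqrt(137629)) = sqrt(137629)/137629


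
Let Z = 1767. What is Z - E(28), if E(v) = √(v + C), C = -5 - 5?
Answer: 1767 - 3*√2 ≈ 1762.8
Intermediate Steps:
C = -10
E(v) = √(-10 + v) (E(v) = √(v - 10) = √(-10 + v))
Z - E(28) = 1767 - √(-10 + 28) = 1767 - √18 = 1767 - 3*√2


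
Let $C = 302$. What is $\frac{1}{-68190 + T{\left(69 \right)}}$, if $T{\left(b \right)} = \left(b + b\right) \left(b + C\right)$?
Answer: $- \frac{1}{16992} \approx -5.8851 \cdot 10^{-5}$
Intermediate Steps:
$T{\left(b \right)} = 2 b \left(302 + b\right)$ ($T{\left(b \right)} = \left(b + b\right) \left(b + 302\right) = 2 b \left(302 + b\right)$)
$\frac{1}{-68190 + T{\left(69 \right)}} = \frac{1}{-68190 + 2 \cdot 69 \left(302 + 69\right)} = \frac{1}{-68190 + 2 \cdot 69 \cdot 371} = \frac{1}{-68190 + 51198} = \frac{1}{-16992} = - \frac{1}{16992}$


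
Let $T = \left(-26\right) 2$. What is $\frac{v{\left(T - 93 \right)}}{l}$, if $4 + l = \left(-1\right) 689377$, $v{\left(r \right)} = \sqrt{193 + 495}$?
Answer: $- \frac{4 \sqrt{43}}{689381} \approx -3.8048 \cdot 10^{-5}$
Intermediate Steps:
$T = -52$
$v{\left(r \right)} = 4 \sqrt{43}$ ($v{\left(r \right)} = \sqrt{688} = 4 \sqrt{43}$)
$l = -689381$ ($l = -4 - 689377 = -689381$)
$\frac{v{\left(T - 93 \right)}}{l} = \frac{4 \sqrt{43}}{-689381} = 4 \sqrt{43} \left(- \frac{1}{689381}\right) = - \frac{4 \sqrt{43}}{689381}$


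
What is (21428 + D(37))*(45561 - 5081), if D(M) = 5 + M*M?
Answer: 923024960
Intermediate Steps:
D(M) = 5 + M**2
(21428 + D(37))*(45561 - 5081) = (21428 + (5 + 37**2))*(45561 - 5081) = (21428 + (5 + 1369))*40480 = (21428 + 1374)*40480 = 22802*40480 = 923024960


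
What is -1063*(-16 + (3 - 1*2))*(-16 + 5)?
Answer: -175395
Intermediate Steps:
-1063*(-16 + (3 - 1*2))*(-16 + 5) = -1063*(-16 + (3 - 2))*(-11) = -1063*(-16 + 1)*(-11) = -(-15945)*(-11) = -1063*165 = -175395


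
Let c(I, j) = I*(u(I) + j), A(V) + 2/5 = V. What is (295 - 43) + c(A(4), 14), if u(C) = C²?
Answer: 43632/125 ≈ 349.06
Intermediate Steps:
A(V) = -⅖ + V
c(I, j) = I*(j + I²) (c(I, j) = I*(I² + j) = I*(j + I²))
(295 - 43) + c(A(4), 14) = (295 - 43) + (-⅖ + 4)*(14 + (-⅖ + 4)²) = 252 + 18*(14 + (18/5)²)/5 = 252 + 18*(14 + 324/25)/5 = 252 + (18/5)*(674/25) = 252 + 12132/125 = 43632/125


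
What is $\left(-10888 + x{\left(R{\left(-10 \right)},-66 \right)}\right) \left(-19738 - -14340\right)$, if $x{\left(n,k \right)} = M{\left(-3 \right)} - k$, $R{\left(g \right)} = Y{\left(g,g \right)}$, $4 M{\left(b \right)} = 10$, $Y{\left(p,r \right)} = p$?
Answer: $58403661$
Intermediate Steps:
$M{\left(b \right)} = \frac{5}{2}$ ($M{\left(b \right)} = \frac{1}{4} \cdot 10 = \frac{5}{2}$)
$R{\left(g \right)} = g$
$x{\left(n,k \right)} = \frac{5}{2} - k$
$\left(-10888 + x{\left(R{\left(-10 \right)},-66 \right)}\right) \left(-19738 - -14340\right) = \left(-10888 + \left(\frac{5}{2} - -66\right)\right) \left(-19738 - -14340\right) = \left(-10888 + \left(\frac{5}{2} + 66\right)\right) \left(-19738 + 14340\right) = \left(-10888 + \frac{137}{2}\right) \left(-5398\right) = \left(- \frac{21639}{2}\right) \left(-5398\right) = 58403661$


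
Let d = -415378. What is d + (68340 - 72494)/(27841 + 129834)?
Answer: -65494730304/157675 ≈ -4.1538e+5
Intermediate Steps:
d + (68340 - 72494)/(27841 + 129834) = -415378 + (68340 - 72494)/(27841 + 129834) = -415378 - 4154/157675 = -65494730304/157675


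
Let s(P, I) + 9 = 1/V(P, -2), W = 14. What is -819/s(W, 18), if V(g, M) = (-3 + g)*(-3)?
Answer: 27027/298 ≈ 90.695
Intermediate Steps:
V(g, M) = 9 - 3*g
s(P, I) = -9 + 1/(9 - 3*P)
-819/s(W, 18) = -819*3*(-3 + 14)/(80 - 27*14) = -819*33/(80 - 378) = -819/((1/3)*(1/11)*(-298)) = -819/(-298/33) = -819*(-33/298) = 27027/298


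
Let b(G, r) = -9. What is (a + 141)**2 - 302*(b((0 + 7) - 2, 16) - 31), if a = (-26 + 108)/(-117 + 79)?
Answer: 11319924/361 ≈ 31357.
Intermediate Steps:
a = -41/19 (a = 82/(-38) = 82*(-1/38) = -41/19 ≈ -2.1579)
(a + 141)**2 - 302*(b((0 + 7) - 2, 16) - 31) = (-41/19 + 141)**2 - 302*(-9 - 31) = (2638/19)**2 - 302*(-40) = 6959044/361 - 1*(-12080) = 6959044/361 + 12080 = 11319924/361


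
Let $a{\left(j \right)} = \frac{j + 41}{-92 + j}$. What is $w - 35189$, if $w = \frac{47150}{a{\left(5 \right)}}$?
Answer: $-124364$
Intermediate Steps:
$a{\left(j \right)} = \frac{41 + j}{-92 + j}$
$w = -89175$ ($w = \frac{47150}{\frac{1}{-92 + 5} \left(41 + 5\right)} = \frac{47150}{\frac{1}{-87} \cdot 46} = \frac{47150}{\left(- \frac{1}{87}\right) 46} = \frac{47150}{- \frac{46}{87}} = 47150 \left(- \frac{87}{46}\right) = -89175$)
$w - 35189 = -89175 - 35189 = -124364$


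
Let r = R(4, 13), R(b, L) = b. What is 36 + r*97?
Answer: 424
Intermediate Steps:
r = 4
36 + r*97 = 36 + 4*97 = 36 + 388 = 424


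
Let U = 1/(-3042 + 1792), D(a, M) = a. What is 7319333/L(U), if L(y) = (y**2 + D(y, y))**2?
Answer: 17869465332031250000/1560001 ≈ 1.1455e+13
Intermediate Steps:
U = -1/1250 (U = 1/(-1250) = -1/1250 ≈ -0.00080000)
L(y) = (y + y**2)**2 (L(y) = (y**2 + y)**2 = (y + y**2)**2)
7319333/L(U) = 7319333/(((-1/1250)**2*(1 - 1/1250)**2)) = 7319333/(((1249/1250)**2/1562500)) = 7319333/(((1/1562500)*(1560001/1562500))) = 7319333/(1560001/2441406250000) = 7319333*(2441406250000/1560001) = 17869465332031250000/1560001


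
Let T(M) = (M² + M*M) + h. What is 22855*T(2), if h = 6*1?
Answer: 319970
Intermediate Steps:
h = 6
T(M) = 6 + 2*M² (T(M) = (M² + M*M) + 6 = (M² + M²) + 6 = 2*M² + 6 = 6 + 2*M²)
22855*T(2) = 22855*(6 + 2*2²) = 22855*(6 + 2*4) = 22855*(6 + 8) = 22855*14 = 319970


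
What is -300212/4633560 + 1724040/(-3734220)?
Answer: -37956251821/72094718430 ≈ -0.52648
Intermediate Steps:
-300212/4633560 + 1724040/(-3734220) = -300212*1/4633560 + 1724040*(-1/3734220) = -75053/1158390 - 28734/62237 = -37956251821/72094718430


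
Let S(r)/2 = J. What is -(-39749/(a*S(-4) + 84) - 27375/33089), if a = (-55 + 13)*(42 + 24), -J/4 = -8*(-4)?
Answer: 2963390023/3354827532 ≈ 0.88332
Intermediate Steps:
J = -128 (J = -(-32)*(-4) = -4*32 = -128)
a = -2772 (a = -42*66 = -2772)
S(r) = -256 (S(r) = 2*(-128) = -256)
-(-39749/(a*S(-4) + 84) - 27375/33089) = -(-39749/(-2772*(-256) + 84) - 27375/33089) = -(-39749/(709632 + 84) - 27375*1/33089) = -(-39749/709716 - 27375/33089) = -1*(-2963390023/3354827532) = 2963390023/3354827532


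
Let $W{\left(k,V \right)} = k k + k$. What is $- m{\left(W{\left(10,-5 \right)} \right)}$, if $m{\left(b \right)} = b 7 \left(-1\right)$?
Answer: $770$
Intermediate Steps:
$W{\left(k,V \right)} = k + k^{2}$ ($W{\left(k,V \right)} = k^{2} + k = k + k^{2}$)
$m{\left(b \right)} = - 7 b$ ($m{\left(b \right)} = 7 b \left(-1\right) = - 7 b$)
$- m{\left(W{\left(10,-5 \right)} \right)} = - \left(-7\right) 10 \left(1 + 10\right) = - \left(-7\right) 10 \cdot 11 = - \left(-7\right) 110 = \left(-1\right) \left(-770\right) = 770$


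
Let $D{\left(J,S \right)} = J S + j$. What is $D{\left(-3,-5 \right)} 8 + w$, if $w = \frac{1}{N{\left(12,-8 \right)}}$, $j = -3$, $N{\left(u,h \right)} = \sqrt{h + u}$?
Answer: $\frac{193}{2} \approx 96.5$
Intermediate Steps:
$D{\left(J,S \right)} = -3 + J S$ ($D{\left(J,S \right)} = J S - 3 = -3 + J S$)
$w = \frac{1}{2}$ ($w = \frac{1}{\sqrt{-8 + 12}} = \frac{1}{\sqrt{4}} = \frac{1}{2} \approx 0.5$)
$D{\left(-3,-5 \right)} 8 + w = \left(-3 - -15\right) 8 + \frac{1}{2} = \left(-3 + 15\right) 8 + \frac{1}{2} = 12 \cdot 8 + \frac{1}{2} = 96 + \frac{1}{2} = \frac{193}{2}$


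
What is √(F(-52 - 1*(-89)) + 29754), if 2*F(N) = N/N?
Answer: √119018/2 ≈ 172.49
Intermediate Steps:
F(N) = ½ (F(N) = (N/N)/2 = (½)*1 = ½)
√(F(-52 - 1*(-89)) + 29754) = √(½ + 29754) = √(59509/2) = √119018/2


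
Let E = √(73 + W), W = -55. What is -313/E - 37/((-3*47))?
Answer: 37/141 - 313*√2/6 ≈ -73.512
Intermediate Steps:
E = 3*√2 (E = √(73 - 55) = √18 = 3*√2 ≈ 4.2426)
-313/E - 37/((-3*47)) = -313*√2/6 - 37/((-3*47)) = -313*√2/6 - 37/(-141) = -313*√2/6 - 37*(-1/141) = -313*√2/6 + 37/141 = 37/141 - 313*√2/6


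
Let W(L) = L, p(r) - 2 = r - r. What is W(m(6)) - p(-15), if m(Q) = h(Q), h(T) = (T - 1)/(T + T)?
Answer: -19/12 ≈ -1.5833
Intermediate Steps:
p(r) = 2 (p(r) = 2 + (r - r) = 2 + 0 = 2)
h(T) = (-1 + T)/(2*T) (h(T) = (-1 + T)/((2*T)) = (-1 + T)*(1/(2*T)) = (-1 + T)/(2*T))
m(Q) = (-1 + Q)/(2*Q)
W(m(6)) - p(-15) = (½)*(-1 + 6)/6 - 1*2 = (½)*(⅙)*5 - 2 = 5/12 - 2 = -19/12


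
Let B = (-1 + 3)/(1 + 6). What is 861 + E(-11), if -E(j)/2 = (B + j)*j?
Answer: 4377/7 ≈ 625.29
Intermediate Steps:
B = 2/7 ≈ 0.28571
E(j) = -2*j*(2/7 + j) (E(j) = -2*(2/7 + j)*j = -2*j*(2/7 + j))
861 + E(-11) = 861 - 2/7*(-11)*(2 + 7*(-11)) = 861 - 2/7*(-11)*(2 - 77) = 861 - 2/7*(-11)*(-75) = 861 - 1650/7 = 4377/7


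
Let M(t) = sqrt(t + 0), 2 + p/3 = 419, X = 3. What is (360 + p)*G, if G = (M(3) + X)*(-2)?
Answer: -9666 - 3222*sqrt(3) ≈ -15247.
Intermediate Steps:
p = 1251 (p = -6 + 3*419 = -6 + 1257 = 1251)
M(t) = sqrt(t)
G = -6 - 2*sqrt(3) (G = (sqrt(3) + 3)*(-2) = (3 + sqrt(3))*(-2) = -6 - 2*sqrt(3) ≈ -9.4641)
(360 + p)*G = (360 + 1251)*(-6 - 2*sqrt(3)) = 1611*(-6 - 2*sqrt(3)) = -9666 - 3222*sqrt(3)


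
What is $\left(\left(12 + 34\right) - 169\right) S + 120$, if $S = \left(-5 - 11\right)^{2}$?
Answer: $-31368$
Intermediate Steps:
$S = 256$ ($S = \left(-16\right)^{2} = 256$)
$\left(\left(12 + 34\right) - 169\right) S + 120 = \left(\left(12 + 34\right) - 169\right) 256 + 120 = \left(46 - 169\right) 256 + 120 = \left(-123\right) 256 + 120 = -31488 + 120 = -31368$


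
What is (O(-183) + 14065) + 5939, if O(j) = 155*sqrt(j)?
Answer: 20004 + 155*I*sqrt(183) ≈ 20004.0 + 2096.8*I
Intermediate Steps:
(O(-183) + 14065) + 5939 = (155*sqrt(-183) + 14065) + 5939 = (155*(I*sqrt(183)) + 14065) + 5939 = (155*I*sqrt(183) + 14065) + 5939 = (14065 + 155*I*sqrt(183)) + 5939 = 20004 + 155*I*sqrt(183)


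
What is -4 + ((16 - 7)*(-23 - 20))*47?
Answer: -18193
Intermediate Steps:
-4 + ((16 - 7)*(-23 - 20))*47 = -4 + (9*(-43))*47 = -4 - 387*47 = -4 - 18189 = -18193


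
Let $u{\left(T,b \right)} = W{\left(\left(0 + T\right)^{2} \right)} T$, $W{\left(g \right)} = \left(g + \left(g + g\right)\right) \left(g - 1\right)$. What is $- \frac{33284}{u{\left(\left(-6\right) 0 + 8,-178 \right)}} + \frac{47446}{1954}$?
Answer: $\frac{565777199}{23635584} \approx 23.938$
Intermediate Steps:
$W{\left(g \right)} = 3 g \left(-1 + g\right)$ ($W{\left(g \right)} = \left(g + 2 g\right) \left(-1 + g\right) = 3 g \left(-1 + g\right)$)
$u{\left(T,b \right)} = 3 T^{3} \left(-1 + T^{2}\right)$ ($u{\left(T,b \right)} = 3 \left(0 + T\right)^{2} \left(-1 + \left(0 + T\right)^{2}\right) T = 3 T^{2} \left(-1 + T^{2}\right) T = 3 T^{3} \left(-1 + T^{2}\right)$)
$- \frac{33284}{u{\left(\left(-6\right) 0 + 8,-178 \right)}} + \frac{47446}{1954} = - \frac{33284}{3 \left(\left(-6\right) 0 + 8\right)^{3} \left(-1 + \left(\left(-6\right) 0 + 8\right)^{2}\right)} + \frac{47446}{1954} = - \frac{33284}{3 \left(0 + 8\right)^{3} \left(-1 + \left(0 + 8\right)^{2}\right)} + 47446 \cdot \frac{1}{1954} = - \frac{33284}{3 \cdot 8^{3} \left(-1 + 8^{2}\right)} + \frac{23723}{977} = - \frac{33284}{3 \cdot 512 \left(-1 + 64\right)} + \frac{23723}{977} = - \frac{33284}{3 \cdot 512 \cdot 63} + \frac{23723}{977} = - \frac{33284}{96768} + \frac{23723}{977} = \left(-33284\right) \frac{1}{96768} + \frac{23723}{977} = - \frac{8321}{24192} + \frac{23723}{977} = \frac{565777199}{23635584}$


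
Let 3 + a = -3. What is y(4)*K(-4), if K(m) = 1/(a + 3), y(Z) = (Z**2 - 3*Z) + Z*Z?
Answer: -20/3 ≈ -6.6667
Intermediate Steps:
y(Z) = -3*Z + 2*Z**2 (y(Z) = (Z**2 - 3*Z) + Z**2 = -3*Z + 2*Z**2)
a = -6 (a = -3 - 3 = -6)
K(m) = -1/3 (K(m) = 1/(-6 + 3) = 1/(-3) = -1/3)
y(4)*K(-4) = (4*(-3 + 2*4))*(-1/3) = (4*(-3 + 8))*(-1/3) = (4*5)*(-1/3) = 20*(-1/3) = -20/3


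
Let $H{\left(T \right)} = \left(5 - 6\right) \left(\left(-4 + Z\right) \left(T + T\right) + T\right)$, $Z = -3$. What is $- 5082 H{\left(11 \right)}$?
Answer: $-726726$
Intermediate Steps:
$H{\left(T \right)} = 13 T$ ($H{\left(T \right)} = \left(5 - 6\right) \left(\left(-4 - 3\right) \left(T + T\right) + T\right) = - (- 7 \cdot 2 T + T) = - (- 14 T + T) = - \left(-13\right) T = 13 T$)
$- 5082 H{\left(11 \right)} = - 5082 \cdot 13 \cdot 11 = \left(-5082\right) 143 = -726726$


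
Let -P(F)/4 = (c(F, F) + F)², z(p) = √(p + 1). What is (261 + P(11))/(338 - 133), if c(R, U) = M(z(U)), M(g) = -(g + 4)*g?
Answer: -511/205 - 64*√3/205 ≈ -3.0334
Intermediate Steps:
z(p) = √(1 + p)
M(g) = -g*(4 + g) (M(g) = -(4 + g)*g = -g*(4 + g))
c(R, U) = -√(1 + U)*(4 + √(1 + U))
P(F) = -4*(-1 - 4*√(1 + F))² (P(F) = -4*((-1 - F - 4*√(1 + F)) + F)² = -4*(-1 - 4*√(1 + F))²)
(261 + P(11))/(338 - 133) = (261 + (-68 - 64*11 - 32*√(1 + 11)))/(338 - 133) = (261 + (-68 - 704 - 64*√3))/205 = (261 + (-68 - 704 - 64*√3))*(1/205) = (261 + (-772 - 64*√3))*(1/205) = (-511 - 64*√3)*(1/205) = -511/205 - 64*√3/205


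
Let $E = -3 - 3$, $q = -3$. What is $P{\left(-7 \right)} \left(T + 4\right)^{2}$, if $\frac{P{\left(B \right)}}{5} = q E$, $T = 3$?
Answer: $4410$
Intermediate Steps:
$E = -6$ ($E = -3 - 3 = -6$)
$P{\left(B \right)} = 90$ ($P{\left(B \right)} = 5 \left(\left(-3\right) \left(-6\right)\right) = 5 \cdot 18 = 90$)
$P{\left(-7 \right)} \left(T + 4\right)^{2} = 90 \left(3 + 4\right)^{2} = 90 \cdot 7^{2} = 90 \cdot 49 = 4410$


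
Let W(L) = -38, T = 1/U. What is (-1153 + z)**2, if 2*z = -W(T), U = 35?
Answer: 1285956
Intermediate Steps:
T = 1/35 ≈ 0.028571
z = 19 (z = (-1*(-38))/2 = (1/2)*38 = 19)
(-1153 + z)**2 = (-1153 + 19)**2 = (-1134)**2 = 1285956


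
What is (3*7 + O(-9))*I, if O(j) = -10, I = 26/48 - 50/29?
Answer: -9053/696 ≈ -13.007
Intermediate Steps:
I = -823/696 (I = 26*(1/48) - 50*1/29 = 13/24 - 50/29 = -823/696 ≈ -1.1825)
(3*7 + O(-9))*I = (3*7 - 10)*(-823/696) = (21 - 10)*(-823/696) = 11*(-823/696) = -9053/696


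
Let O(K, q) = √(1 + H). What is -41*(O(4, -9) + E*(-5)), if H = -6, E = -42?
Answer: -8610 - 41*I*√5 ≈ -8610.0 - 91.679*I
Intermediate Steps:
O(K, q) = I*√5 (O(K, q) = √(1 - 6) = √(-5) = I*√5)
-41*(O(4, -9) + E*(-5)) = -41*(I*√5 - 42*(-5)) = -41*(I*√5 + 210) = -41*(210 + I*√5) = -8610 - 41*I*√5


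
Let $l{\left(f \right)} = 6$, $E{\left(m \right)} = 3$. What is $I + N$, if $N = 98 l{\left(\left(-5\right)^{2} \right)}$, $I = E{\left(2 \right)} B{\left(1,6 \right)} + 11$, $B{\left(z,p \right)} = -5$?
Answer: $584$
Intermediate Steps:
$I = -4$ ($I = 3 \left(-5\right) + 11 = -15 + 11 = -4$)
$N = 588$ ($N = 98 \cdot 6 = 588$)
$I + N = -4 + 588 = 584$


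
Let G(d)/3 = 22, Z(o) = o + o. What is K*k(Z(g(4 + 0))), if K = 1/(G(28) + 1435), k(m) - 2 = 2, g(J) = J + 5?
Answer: 4/1501 ≈ 0.0026649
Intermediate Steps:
g(J) = 5 + J
Z(o) = 2*o
G(d) = 66 (G(d) = 3*22 = 66)
k(m) = 4 (k(m) = 2 + 2 = 4)
K = 1/1501 (K = 1/(66 + 1435) = 1/1501 ≈ 0.00066622)
K*k(Z(g(4 + 0))) = (1/1501)*4 = 4/1501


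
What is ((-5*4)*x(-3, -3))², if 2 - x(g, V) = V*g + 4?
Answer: 48400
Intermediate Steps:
x(g, V) = -2 - V*g (x(g, V) = 2 - (V*g + 4) = 2 - (4 + V*g) = 2 + (-4 - V*g) = -2 - V*g)
((-5*4)*x(-3, -3))² = ((-5*4)*(-2 - 1*(-3)*(-3)))² = (-20*(-2 - 9))² = (-20*(-11))² = 220² = 48400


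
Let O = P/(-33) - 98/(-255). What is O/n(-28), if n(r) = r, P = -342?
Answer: -7537/19635 ≈ -0.38386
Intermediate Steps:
O = 30148/2805 (O = -342/(-33) - 98/(-255) = -342*(-1/33) - 98*(-1/255) = 114/11 + 98/255 = 30148/2805 ≈ 10.748)
O/n(-28) = (30148/2805)/(-28) = (30148/2805)*(-1/28) = -7537/19635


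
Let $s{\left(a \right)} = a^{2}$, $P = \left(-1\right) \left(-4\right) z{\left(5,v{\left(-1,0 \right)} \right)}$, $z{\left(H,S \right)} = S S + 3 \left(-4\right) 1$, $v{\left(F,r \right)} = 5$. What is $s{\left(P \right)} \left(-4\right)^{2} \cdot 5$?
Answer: $216320$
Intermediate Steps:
$z{\left(H,S \right)} = -12 + S^{2}$ ($z{\left(H,S \right)} = S^{2} - 12 = -12 + S^{2}$)
$P = 52$ ($P = \left(-1\right) \left(-4\right) \left(-12 + 5^{2}\right) = 4 \left(-12 + 25\right) = 4 \cdot 13 = 52$)
$s{\left(P \right)} \left(-4\right)^{2} \cdot 5 = 52^{2} \left(-4\right)^{2} \cdot 5 = 2704 \cdot 16 \cdot 5 = 43264 \cdot 5 = 216320$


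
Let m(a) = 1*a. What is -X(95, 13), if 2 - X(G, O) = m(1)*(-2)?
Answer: -4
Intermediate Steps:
m(a) = a
X(G, O) = 4 (X(G, O) = 2 - (-2) = 2 - 1*(-2) = 2 + 2 = 4)
-X(95, 13) = -1*4 = -4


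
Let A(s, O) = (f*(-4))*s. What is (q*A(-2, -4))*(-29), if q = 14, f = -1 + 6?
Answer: -16240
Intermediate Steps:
f = 5
A(s, O) = -20*s (A(s, O) = (5*(-4))*s = -20*s)
(q*A(-2, -4))*(-29) = (14*(-20*(-2)))*(-29) = (14*40)*(-29) = 560*(-29) = -16240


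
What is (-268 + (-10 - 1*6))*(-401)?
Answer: 113884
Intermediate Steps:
(-268 + (-10 - 1*6))*(-401) = (-268 + (-10 - 6))*(-401) = (-268 - 16)*(-401) = -284*(-401) = 113884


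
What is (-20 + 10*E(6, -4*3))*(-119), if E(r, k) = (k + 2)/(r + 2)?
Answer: 7735/2 ≈ 3867.5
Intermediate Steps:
E(r, k) = (2 + k)/(2 + r)
(-20 + 10*E(6, -4*3))*(-119) = (-20 + 10*((2 - 4*3)/(2 + 6)))*(-119) = (-20 + 10*((2 - 12)/8))*(-119) = (-20 + 10*((⅛)*(-10)))*(-119) = (-20 + 10*(-5/4))*(-119) = (-20 - 25/2)*(-119) = -65/2*(-119) = 7735/2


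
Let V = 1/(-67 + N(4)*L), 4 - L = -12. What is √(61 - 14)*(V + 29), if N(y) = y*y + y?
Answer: 7338*√47/253 ≈ 198.84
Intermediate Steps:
N(y) = y + y² (N(y) = y² + y = y + y²)
L = 16 (L = 4 - 1*(-12) = 4 + 12 = 16)
V = 1/253 (V = 1/(-67 + (4*(1 + 4))*16) = 1/(-67 + (4*5)*16) = 1/(-67 + 20*16) = 1/(-67 + 320) = 1/253 ≈ 0.0039526)
√(61 - 14)*(V + 29) = √(61 - 14)*(1/253 + 29) = √47*(7338/253) = 7338*√47/253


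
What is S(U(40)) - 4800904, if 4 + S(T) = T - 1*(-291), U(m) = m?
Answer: -4800577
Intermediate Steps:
S(T) = 287 + T (S(T) = -4 + (T - 1*(-291)) = -4 + (T + 291) = -4 + (291 + T) = 287 + T)
S(U(40)) - 4800904 = (287 + 40) - 4800904 = 327 - 4800904 = -4800577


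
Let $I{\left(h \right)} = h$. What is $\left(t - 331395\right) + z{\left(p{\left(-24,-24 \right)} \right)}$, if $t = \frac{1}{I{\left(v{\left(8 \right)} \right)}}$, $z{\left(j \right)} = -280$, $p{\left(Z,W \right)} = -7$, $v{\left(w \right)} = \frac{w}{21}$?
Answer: $- \frac{2653379}{8} \approx -3.3167 \cdot 10^{5}$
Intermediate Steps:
$v{\left(w \right)} = \frac{w}{21}$ ($v{\left(w \right)} = w \frac{1}{21} = \frac{w}{21}$)
$t = \frac{21}{8}$ ($t = \frac{1}{\frac{1}{21} \cdot 8} = \frac{1}{\frac{8}{21}} = \frac{21}{8} \approx 2.625$)
$\left(t - 331395\right) + z{\left(p{\left(-24,-24 \right)} \right)} = \left(\frac{21}{8} - 331395\right) - 280 = - \frac{2651139}{8} - 280 = - \frac{2653379}{8}$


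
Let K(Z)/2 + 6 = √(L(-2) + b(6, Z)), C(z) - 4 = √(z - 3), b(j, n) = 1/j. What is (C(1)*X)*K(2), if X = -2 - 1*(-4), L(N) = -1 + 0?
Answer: -2*(4 + I*√2)*(36 - I*√30)/3 ≈ -101.16 - 19.335*I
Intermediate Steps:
C(z) = 4 + √(-3 + z) (C(z) = 4 + √(z - 3) = 4 + √(-3 + z))
L(N) = -1
K(Z) = -12 + I*√30/3 (K(Z) = -12 + 2*√(-1 + 1/6) = -12 + 2*√(-1 + ⅙) = -12 + 2*√(-⅚) = -12 + 2*(I*√30/6) = -12 + I*√30/3)
X = 2 (X = -2 + 4 = 2)
(C(1)*X)*K(2) = ((4 + √(-3 + 1))*2)*(-12 + I*√30/3) = ((4 + √(-2))*2)*(-12 + I*√30/3) = ((4 + I*√2)*2)*(-12 + I*√30/3) = (8 + 2*I*√2)*(-12 + I*√30/3) = (-12 + I*√30/3)*(8 + 2*I*√2)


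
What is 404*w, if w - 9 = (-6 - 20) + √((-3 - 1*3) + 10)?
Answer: -6060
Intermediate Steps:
w = -15 (w = 9 + ((-6 - 20) + √((-3 - 1*3) + 10)) = 9 + (-26 + √((-3 - 3) + 10)) = 9 + (-26 + √(-6 + 10)) = 9 + (-26 + √4) = 9 + (-26 + 2) = 9 - 24 = -15)
404*w = 404*(-15) = -6060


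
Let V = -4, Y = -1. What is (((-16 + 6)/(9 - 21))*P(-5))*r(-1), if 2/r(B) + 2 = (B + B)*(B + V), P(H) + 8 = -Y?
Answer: -35/24 ≈ -1.4583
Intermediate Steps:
P(H) = -7 (P(H) = -8 - 1*(-1) = -8 + 1 = -7)
r(B) = 2/(-2 + 2*B*(-4 + B)) (r(B) = 2/(-2 + (B + B)*(B - 4)) = 2/(-2 + (2*B)*(-4 + B)) = 2/(-2 + 2*B*(-4 + B)))
(((-16 + 6)/(9 - 21))*P(-5))*r(-1) = (((-16 + 6)/(9 - 21))*(-7))/(-1 + (-1)² - 4*(-1)) = (-10/(-12)*(-7))/(-1 + 1 + 4) = (-10*(-1/12)*(-7))/4 = ((⅚)*(-7))*(¼) = -35/6*¼ = -35/24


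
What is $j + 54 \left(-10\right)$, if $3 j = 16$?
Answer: $- \frac{1604}{3} \approx -534.67$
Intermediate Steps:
$j = \frac{16}{3}$ ($j = \frac{1}{3} \cdot 16 = \frac{16}{3} \approx 5.3333$)
$j + 54 \left(-10\right) = \frac{16}{3} + 54 \left(-10\right) = \frac{16}{3} - 540 = - \frac{1604}{3}$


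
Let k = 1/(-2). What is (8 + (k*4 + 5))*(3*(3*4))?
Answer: 396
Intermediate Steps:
k = -½ (k = 1*(-½) = -½ ≈ -0.50000)
(8 + (k*4 + 5))*(3*(3*4)) = (8 + (-½*4 + 5))*(3*(3*4)) = (8 + (-2 + 5))*(3*12) = (8 + 3)*36 = 11*36 = 396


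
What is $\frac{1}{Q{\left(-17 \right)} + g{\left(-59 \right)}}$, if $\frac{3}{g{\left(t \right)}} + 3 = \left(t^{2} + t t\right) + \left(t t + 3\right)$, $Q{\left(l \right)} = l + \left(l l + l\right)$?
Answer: $\frac{3481}{887656} \approx 0.0039216$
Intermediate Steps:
$Q{\left(l \right)} = l^{2} + 2 l$ ($Q{\left(l \right)} = l + \left(l^{2} + l\right) = l + \left(l + l^{2}\right) = l^{2} + 2 l$)
$g{\left(t \right)} = \frac{1}{t^{2}}$ ($g{\left(t \right)} = \frac{3}{-3 + \left(\left(t^{2} + t t\right) + \left(t t + 3\right)\right)} = \frac{3}{-3 + \left(\left(t^{2} + t^{2}\right) + \left(t^{2} + 3\right)\right)} = \frac{3}{-3 + \left(2 t^{2} + \left(3 + t^{2}\right)\right)} = \frac{3}{-3 + \left(3 + 3 t^{2}\right)} = \frac{3}{3 t^{2}} = 3 \frac{1}{3 t^{2}} = \frac{1}{t^{2}}$)
$\frac{1}{Q{\left(-17 \right)} + g{\left(-59 \right)}} = \frac{1}{- 17 \left(2 - 17\right) + \frac{1}{3481}} = \frac{1}{\left(-17\right) \left(-15\right) + \frac{1}{3481}} = \frac{1}{255 + \frac{1}{3481}} = \frac{1}{\frac{887656}{3481}} = \frac{3481}{887656}$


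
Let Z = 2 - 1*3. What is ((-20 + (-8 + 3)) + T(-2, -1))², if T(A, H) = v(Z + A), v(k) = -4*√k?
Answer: 577 + 200*I*√3 ≈ 577.0 + 346.41*I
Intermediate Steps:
Z = -1 (Z = 2 - 3 = -1)
T(A, H) = -4*√(-1 + A)
((-20 + (-8 + 3)) + T(-2, -1))² = ((-20 + (-8 + 3)) - 4*√(-1 - 2))² = ((-20 - 5) - 4*I*√3)² = (-25 - 4*I*√3)²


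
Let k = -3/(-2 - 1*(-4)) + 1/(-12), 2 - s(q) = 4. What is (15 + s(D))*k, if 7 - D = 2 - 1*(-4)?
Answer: -247/12 ≈ -20.583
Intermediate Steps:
D = 1 (D = 7 - (2 - 1*(-4)) = 7 - (2 + 4) = 7 - 1*6 = 7 - 6 = 1)
s(q) = -2 (s(q) = 2 - 1*4 = 2 - 4 = -2)
k = -19/12 (k = -3/(-2 + 4) + 1*(-1/12) = -3/2 - 1/12 = -19/12 ≈ -1.5833)
(15 + s(D))*k = (15 - 2)*(-19/12) = 13*(-19/12) = -247/12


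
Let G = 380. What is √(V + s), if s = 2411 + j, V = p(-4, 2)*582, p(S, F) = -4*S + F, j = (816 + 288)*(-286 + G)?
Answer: √116663 ≈ 341.56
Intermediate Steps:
j = 103776 (j = (816 + 288)*(-286 + 380) = 1104*94 = 103776)
p(S, F) = F - 4*S
V = 10476 (V = (2 - 4*(-4))*582 = (2 + 16)*582 = 18*582 = 10476)
s = 106187 (s = 2411 + 103776 = 106187)
√(V + s) = √(10476 + 106187) = √116663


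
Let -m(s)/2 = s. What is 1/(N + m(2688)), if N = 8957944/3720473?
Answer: -3720473/19992304904 ≈ -0.00018610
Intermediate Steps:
m(s) = -2*s
N = 8957944/3720473 (N = 8957944*(1/3720473) = 8957944/3720473 ≈ 2.4077)
1/(N + m(2688)) = 1/(8957944/3720473 - 2*2688) = 1/(8957944/3720473 - 5376) = 1/(-19992304904/3720473) = -3720473/19992304904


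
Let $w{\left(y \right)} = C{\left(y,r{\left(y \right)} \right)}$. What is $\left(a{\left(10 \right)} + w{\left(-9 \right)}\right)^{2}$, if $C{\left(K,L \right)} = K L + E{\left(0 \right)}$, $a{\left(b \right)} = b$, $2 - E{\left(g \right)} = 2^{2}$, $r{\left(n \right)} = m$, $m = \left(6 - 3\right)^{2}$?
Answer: $5329$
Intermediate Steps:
$m = 9$ ($m = 3^{2} = 9$)
$r{\left(n \right)} = 9$
$E{\left(g \right)} = -2$ ($E{\left(g \right)} = 2 - 2^{2} = 2 - 4 = -2$)
$C{\left(K,L \right)} = -2 + K L$ ($C{\left(K,L \right)} = K L - 2 = -2 + K L$)
$w{\left(y \right)} = -2 + 9 y$ ($w{\left(y \right)} = -2 + y 9 = -2 + 9 y$)
$\left(a{\left(10 \right)} + w{\left(-9 \right)}\right)^{2} = \left(10 + \left(-2 + 9 \left(-9\right)\right)\right)^{2} = \left(10 - 83\right)^{2} = \left(-73\right)^{2} = 5329$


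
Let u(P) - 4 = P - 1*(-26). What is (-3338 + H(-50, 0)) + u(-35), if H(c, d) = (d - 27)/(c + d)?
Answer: -167123/50 ≈ -3342.5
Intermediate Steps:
u(P) = 30 + P (u(P) = 4 + (P - 1*(-26)) = 4 + (P + 26) = 4 + (26 + P) = 30 + P)
H(c, d) = (-27 + d)/(c + d)
(-3338 + H(-50, 0)) + u(-35) = (-3338 + (-27 + 0)/(-50 + 0)) + (30 - 35) = (-3338 - 27/(-50)) - 5 = (-3338 - 1/50*(-27)) - 5 = (-3338 + 27/50) - 5 = -166873/50 - 5 = -167123/50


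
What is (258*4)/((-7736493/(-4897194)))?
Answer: 1684634736/2578831 ≈ 653.25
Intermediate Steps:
(258*4)/((-7736493/(-4897194))) = 1032/((-7736493*(-1/4897194))) = 1032/(2578831/1632398) = 1032*(1632398/2578831) = 1684634736/2578831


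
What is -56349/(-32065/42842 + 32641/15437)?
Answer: -4140724583994/100379813 ≈ -41251.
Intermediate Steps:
-56349/(-32065/42842 + 32641/15437) = -56349/903418317/661351954 = -56349*661351954/903418317 = -4140724583994/100379813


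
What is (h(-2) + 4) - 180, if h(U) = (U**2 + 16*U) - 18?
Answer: -222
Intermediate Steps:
h(U) = -18 + U**2 + 16*U
(h(-2) + 4) - 180 = ((-18 + (-2)**2 + 16*(-2)) + 4) - 180 = ((-18 + 4 - 32) + 4) - 180 = (-46 + 4) - 180 = -42 - 180 = -222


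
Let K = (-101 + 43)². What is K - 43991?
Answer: -40627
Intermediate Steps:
K = 3364 (K = (-58)² = 3364)
K - 43991 = 3364 - 43991 = -40627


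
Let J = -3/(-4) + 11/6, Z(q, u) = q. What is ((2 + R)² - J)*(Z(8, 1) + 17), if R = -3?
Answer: -475/12 ≈ -39.583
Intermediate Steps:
J = 31/12 (J = -3*(-¼) + 11*(⅙) = ¾ + 11/6 = 31/12 ≈ 2.5833)
((2 + R)² - J)*(Z(8, 1) + 17) = ((2 - 3)² - 1*31/12)*(8 + 17) = ((-1)² - 31/12)*25 = (1 - 31/12)*25 = -19/12*25 = -475/12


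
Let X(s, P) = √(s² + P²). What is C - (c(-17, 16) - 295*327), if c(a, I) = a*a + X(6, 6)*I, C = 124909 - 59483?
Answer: 161602 - 96*√2 ≈ 1.6147e+5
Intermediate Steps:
X(s, P) = √(P² + s²)
C = 65426
c(a, I) = a² + 6*I*√2 (c(a, I) = a*a + √(6² + 6²)*I = a² + √(36 + 36)*I = a² + √72*I = a² + (6*√2)*I = a² + 6*I*√2)
C - (c(-17, 16) - 295*327) = 65426 - (((-17)² + 6*16*√2) - 295*327) = 65426 - ((289 + 96*√2) - 96465) = 65426 - (-96176 + 96*√2) = 65426 + (96176 - 96*√2) = 161602 - 96*√2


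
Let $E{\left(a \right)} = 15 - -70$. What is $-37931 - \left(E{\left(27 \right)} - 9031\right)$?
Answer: $-28985$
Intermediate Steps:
$E{\left(a \right)} = 85$ ($E{\left(a \right)} = 15 + 70 = 85$)
$-37931 - \left(E{\left(27 \right)} - 9031\right) = -37931 - \left(85 - 9031\right) = -37931 - -8946 = -37931 + 8946 = -28985$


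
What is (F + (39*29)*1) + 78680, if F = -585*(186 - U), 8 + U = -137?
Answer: -113824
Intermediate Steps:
U = -145 (U = -8 - 137 = -145)
F = -193635 (F = -585*(186 - 1*(-145)) = -585*(186 + 145) = -585*331 = -193635)
(F + (39*29)*1) + 78680 = (-193635 + (39*29)*1) + 78680 = (-193635 + 1131*1) + 78680 = (-193635 + 1131) + 78680 = -192504 + 78680 = -113824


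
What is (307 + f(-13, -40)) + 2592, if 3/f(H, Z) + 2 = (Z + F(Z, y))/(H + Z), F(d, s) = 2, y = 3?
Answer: 196973/68 ≈ 2896.7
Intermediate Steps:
f(H, Z) = 3/(-2 + (2 + Z)/(H + Z)) (f(H, Z) = 3/(-2 + (Z + 2)/(H + Z)) = 3/(-2 + (2 + Z)/(H + Z)))
(307 + f(-13, -40)) + 2592 = (307 + 3*(-1*(-13) - 1*(-40))/(-2 - 40 + 2*(-13))) + 2592 = (307 + 3*(13 + 40)/(-2 - 40 - 26)) + 2592 = (307 + 3*53/(-68)) + 2592 = (307 + 3*(-1/68)*53) + 2592 = (307 - 159/68) + 2592 = 20717/68 + 2592 = 196973/68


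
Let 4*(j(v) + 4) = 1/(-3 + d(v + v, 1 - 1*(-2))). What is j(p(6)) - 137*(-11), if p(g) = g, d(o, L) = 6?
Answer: 18037/12 ≈ 1503.1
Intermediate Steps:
j(v) = -47/12 (j(v) = -4 + 1/(4*(-3 + 6)) = -4 + (¼)/3 = -4 + (¼)*(⅓) = -4 + 1/12 = -47/12)
j(p(6)) - 137*(-11) = -47/12 - 137*(-11) = -47/12 + 1507 = 18037/12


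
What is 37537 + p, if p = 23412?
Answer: 60949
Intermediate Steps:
37537 + p = 37537 + 23412 = 60949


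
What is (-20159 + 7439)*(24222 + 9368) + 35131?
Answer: -427229669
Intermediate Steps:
(-20159 + 7439)*(24222 + 9368) + 35131 = -12720*33590 + 35131 = -427264800 + 35131 = -427229669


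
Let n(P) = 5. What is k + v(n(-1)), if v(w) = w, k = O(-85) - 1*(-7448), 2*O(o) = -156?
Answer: 7375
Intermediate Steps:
O(o) = -78 (O(o) = (1/2)*(-156) = -78)
k = 7370 (k = -78 - 1*(-7448) = -78 + 7448 = 7370)
k + v(n(-1)) = 7370 + 5 = 7375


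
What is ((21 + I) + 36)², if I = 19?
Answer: 5776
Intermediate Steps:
((21 + I) + 36)² = ((21 + 19) + 36)² = (40 + 36)² = 76² = 5776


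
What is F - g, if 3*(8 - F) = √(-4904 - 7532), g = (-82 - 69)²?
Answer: -22793 - 2*I*√3109/3 ≈ -22793.0 - 37.172*I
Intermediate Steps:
g = 22801 (g = (-151)² = 22801)
F = 8 - 2*I*√3109/3 (F = 8 - √(-4904 - 7532)/3 = 8 - 2*I*√3109/3 ≈ 8.0 - 37.172*I)
F - g = (8 - 2*I*√3109/3) - 1*22801 = (8 - 2*I*√3109/3) - 22801 = -22793 - 2*I*√3109/3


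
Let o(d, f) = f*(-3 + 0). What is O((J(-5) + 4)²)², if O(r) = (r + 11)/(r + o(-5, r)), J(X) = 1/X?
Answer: 101124/130321 ≈ 0.77596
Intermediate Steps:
o(d, f) = -3*f (o(d, f) = f*(-3) = -3*f)
O(r) = -(11 + r)/(2*r) (O(r) = (r + 11)/(r - 3*r) = (11 + r)/((-2*r)) = (11 + r)*(-1/(2*r)) = -(11 + r)/(2*r))
O((J(-5) + 4)²)² = ((-11 - (1/(-5) + 4)²)/(2*((1/(-5) + 4)²)))² = ((-11 - (-⅕ + 4)²)/(2*((-⅕ + 4)²)))² = ((-11 - (19/5)²)/(2*((19/5)²)))² = ((-11 - 1*361/25)/(2*(361/25)))² = ((½)*(25/361)*(-11 - 361/25))² = ((½)*(25/361)*(-636/25))² = (-318/361)² = 101124/130321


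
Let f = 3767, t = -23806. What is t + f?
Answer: -20039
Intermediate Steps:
t + f = -23806 + 3767 = -20039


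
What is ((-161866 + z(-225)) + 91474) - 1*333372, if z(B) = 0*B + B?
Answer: -403989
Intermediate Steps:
z(B) = B (z(B) = 0 + B = B)
((-161866 + z(-225)) + 91474) - 1*333372 = ((-161866 - 225) + 91474) - 1*333372 = (-162091 + 91474) - 333372 = -70617 - 333372 = -403989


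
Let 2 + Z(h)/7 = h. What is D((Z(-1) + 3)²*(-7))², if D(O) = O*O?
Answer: 26458925342976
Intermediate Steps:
Z(h) = -14 + 7*h
D(O) = O²
D((Z(-1) + 3)²*(-7))² = ((((-14 + 7*(-1)) + 3)²*(-7))²)² = ((((-14 - 7) + 3)²*(-7))²)² = (((-21 + 3)²*(-7))²)² = (((-18)²*(-7))²)² = ((324*(-7))²)² = ((-2268)²)² = 5143824² = 26458925342976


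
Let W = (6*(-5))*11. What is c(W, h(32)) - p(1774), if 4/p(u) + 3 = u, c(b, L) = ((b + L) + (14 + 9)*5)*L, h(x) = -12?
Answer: 4824200/1771 ≈ 2724.0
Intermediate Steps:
W = -330 (W = -30*11 = -330)
c(b, L) = L*(115 + L + b) (c(b, L) = ((L + b) + 23*5)*L = ((L + b) + 115)*L = (115 + L + b)*L = L*(115 + L + b))
p(u) = 4/(-3 + u)
c(W, h(32)) - p(1774) = -12*(115 - 12 - 330) - 4/(-3 + 1774) = -12*(-227) - 4/1771 = 2724 - 4/1771 = 4824200/1771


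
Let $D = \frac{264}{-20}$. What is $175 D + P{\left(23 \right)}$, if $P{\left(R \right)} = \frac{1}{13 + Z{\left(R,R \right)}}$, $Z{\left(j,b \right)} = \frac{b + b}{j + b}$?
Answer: $- \frac{32339}{14} \approx -2309.9$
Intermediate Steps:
$D = - \frac{66}{5}$ ($D = 264 \left(- \frac{1}{20}\right) = - \frac{66}{5} \approx -13.2$)
$Z{\left(j,b \right)} = \frac{2 b}{b + j}$
$P{\left(R \right)} = \frac{1}{14}$ ($P{\left(R \right)} = \frac{1}{13 + \frac{2 R}{R + R}} = \frac{1}{13 + \frac{2 R}{2 R}} = \frac{1}{13 + 2 R \frac{1}{2 R}} = \frac{1}{13 + 1} = \frac{1}{14}$)
$175 D + P{\left(23 \right)} = 175 \left(- \frac{66}{5}\right) + \frac{1}{14} = -2310 + \frac{1}{14} = - \frac{32339}{14}$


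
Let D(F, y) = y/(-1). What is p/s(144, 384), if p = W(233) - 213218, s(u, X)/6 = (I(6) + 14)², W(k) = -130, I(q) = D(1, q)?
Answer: -17779/32 ≈ -555.59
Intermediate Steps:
D(F, y) = -y (D(F, y) = y*(-1) = -y)
I(q) = -q
s(u, X) = 384 (s(u, X) = 6*(-1*6 + 14)² = 6*(-6 + 14)² = 6*8² = 6*64 = 384)
p = -213348 (p = -130 - 213218 = -213348)
p/s(144, 384) = -213348/384 = -213348*1/384 = -17779/32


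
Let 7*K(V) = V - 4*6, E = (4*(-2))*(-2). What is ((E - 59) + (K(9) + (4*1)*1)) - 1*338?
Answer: -2654/7 ≈ -379.14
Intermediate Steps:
E = 16 (E = -8*(-2) = 16)
K(V) = -24/7 + V/7 (K(V) = (V - 4*6)/7 = (V - 24)/7 = (-24 + V)/7 = -24/7 + V/7)
((E - 59) + (K(9) + (4*1)*1)) - 1*338 = ((16 - 59) + ((-24/7 + (⅐)*9) + (4*1)*1)) - 1*338 = (-43 + ((-24/7 + 9/7) + 4*1)) - 338 = (-43 + (-15/7 + 4)) - 338 = (-43 + 13/7) - 338 = -288/7 - 338 = -2654/7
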